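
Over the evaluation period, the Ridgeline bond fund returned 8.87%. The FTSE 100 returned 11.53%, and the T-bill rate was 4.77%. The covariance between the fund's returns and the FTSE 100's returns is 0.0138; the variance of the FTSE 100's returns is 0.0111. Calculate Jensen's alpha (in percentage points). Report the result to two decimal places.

-4.30

β = Cov / Var = 0.0138 / 0.0111 = 1.2432
E[R] = Rf + β(Rm − Rf) = 4.77% + 1.2432 × (11.53% − 4.77%) = 13.1740%
α = Rp − E[R] = 8.87% − 13.1740% = -4.3040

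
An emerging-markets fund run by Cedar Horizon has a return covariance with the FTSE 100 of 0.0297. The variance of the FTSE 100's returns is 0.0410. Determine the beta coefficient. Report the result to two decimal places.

0.72

β = Cov(Rp, Rm) / Var(Rm) = 0.0297 / 0.0410 = 0.7244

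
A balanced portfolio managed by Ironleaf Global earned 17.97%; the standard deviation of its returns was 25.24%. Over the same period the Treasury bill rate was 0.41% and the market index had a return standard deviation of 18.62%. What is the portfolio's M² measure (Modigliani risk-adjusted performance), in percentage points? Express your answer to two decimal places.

Sharpe = (Rp − Rf) / σp = (17.97% − 0.41%) / 25.24% = 0.6957
M² = Rf + Sharpe × σm = 0.41% + 0.6957 × 18.62% = 13.3639%

13.36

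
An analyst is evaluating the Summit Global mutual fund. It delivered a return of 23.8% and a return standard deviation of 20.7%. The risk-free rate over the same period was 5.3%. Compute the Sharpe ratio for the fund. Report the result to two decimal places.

0.89

Sharpe = (Rp − Rf) / σp = (23.8% − 5.3%) / 20.7% = 18.50% / 20.7% = 0.8937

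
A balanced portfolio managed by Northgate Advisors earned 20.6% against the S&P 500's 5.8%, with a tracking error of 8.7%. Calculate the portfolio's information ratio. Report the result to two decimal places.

1.70

IR = (Rp − Rb) / TE = (20.6% − 5.8%) / 8.7% = 14.80% / 8.7% = 1.7011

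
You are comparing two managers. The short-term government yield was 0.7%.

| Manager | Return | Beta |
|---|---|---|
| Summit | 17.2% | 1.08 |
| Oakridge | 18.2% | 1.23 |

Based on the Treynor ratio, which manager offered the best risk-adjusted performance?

Summit: Treynor = (17.2% − 0.7%) / 1.08 = 15.278
Oakridge: Treynor = (18.2% − 0.7%) / 1.23 = 14.228
Highest: Summit (15.278).

Summit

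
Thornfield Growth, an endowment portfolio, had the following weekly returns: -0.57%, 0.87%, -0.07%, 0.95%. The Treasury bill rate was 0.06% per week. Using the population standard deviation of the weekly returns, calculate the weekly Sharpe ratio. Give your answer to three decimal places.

Mean return r̄ = 1.180 / 4 = 0.2950%
Σ(r − r̄)² = (-0.57 − 0.2950)² + (0.87 − 0.2950)² + (-0.07 − 0.2950)² + … = 1.6411
population σ = √(1.6411 / 4) = √0.4103 = 0.6405%
Sharpe = (r̄ − rf) / σ = (0.2950 − 0.06) / 0.6405 = 0.2350 / 0.6405 = 0.3669

0.367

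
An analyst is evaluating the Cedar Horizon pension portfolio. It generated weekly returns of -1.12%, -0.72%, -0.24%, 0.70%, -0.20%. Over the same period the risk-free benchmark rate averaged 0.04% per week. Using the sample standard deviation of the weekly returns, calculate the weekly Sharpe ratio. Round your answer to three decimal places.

-0.522

r̄ = (-1.12 − 0.72 − 0.24 + 0.7 − 0.2) / 5 = -0.3160%
Σ(r − r̄)² = (-1.12 − (-0.3160))² + (-0.72 − (-0.3160))² + … = 1.8611
σ = √[1.8611 / 4] = 0.6821%
Sharpe = (r̄ − rf) / σ = (-0.3160 − 0.04) / 0.6821 = -0.3560 / 0.6821 = -0.5219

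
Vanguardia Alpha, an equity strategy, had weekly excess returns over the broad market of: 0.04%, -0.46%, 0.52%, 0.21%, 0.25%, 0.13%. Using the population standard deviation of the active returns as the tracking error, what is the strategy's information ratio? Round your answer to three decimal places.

r̄ = (0.04 − 0.46 + 0.52 + 0.21 + 0.25 + 0.13) / 6 = 0.690 / 6 = 0.1150%
Σ(r − r̄)² = (0.04 − 0.1150)² + (-0.46 − 0.1150)² + … = 0.5278
population σ = √(0.5278 / 6) = √0.0880 = 0.2966%
IR = r̄ / tracking error = 0.1150 / 0.2966 = 0.3877

0.388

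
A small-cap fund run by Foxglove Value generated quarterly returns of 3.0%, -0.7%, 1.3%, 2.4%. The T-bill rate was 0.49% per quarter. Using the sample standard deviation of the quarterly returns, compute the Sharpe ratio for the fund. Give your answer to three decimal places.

Mean return μ = 6.00 / 4 = 1.5000%
Σ(r − μ)² = 7.9400; sample σ = √(7.9400/3) = 1.6269%
Sharpe = (μ − rf) / σ = (1.5000 − 0.49) / 1.6269 = 1.0100 / 1.6269 = 0.6208

0.621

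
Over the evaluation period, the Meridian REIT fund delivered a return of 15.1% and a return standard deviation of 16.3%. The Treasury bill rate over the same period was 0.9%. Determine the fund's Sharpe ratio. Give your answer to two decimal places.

Sharpe = (Rp − Rf) / σp = (15.1% − 0.9%) / 16.3% = 14.20% / 16.3% = 0.8712

0.87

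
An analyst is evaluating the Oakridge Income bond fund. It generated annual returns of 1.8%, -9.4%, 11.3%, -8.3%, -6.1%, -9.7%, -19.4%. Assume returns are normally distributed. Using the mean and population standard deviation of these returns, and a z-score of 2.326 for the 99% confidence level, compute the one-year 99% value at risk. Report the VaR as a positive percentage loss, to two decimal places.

26.67

r̄ = (1.8 − 9.4 + 11.3 − 8.3 − 6.1 − 9.7 − 19.4) / 7 = -5.6857%
Population std dev = √[569.5486 / 7] = 9.0202%
VaR = −(r̄ − z·σ) = −(-5.6857 − 2.326 × 9.0202) = −(-26.6667) = 26.6667%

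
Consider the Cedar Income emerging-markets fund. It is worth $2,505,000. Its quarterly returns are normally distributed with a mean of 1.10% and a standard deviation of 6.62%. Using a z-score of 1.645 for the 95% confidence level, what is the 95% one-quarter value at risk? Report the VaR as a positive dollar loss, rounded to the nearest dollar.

$245,237

Return at the 95% tail: μ − z·σ = 1.10% − 1.645 × 6.62% = 1.1 − 10.8899 = -9.7899%
VaR = −(-9.7899%) × $2,505,000 = 9.7899% × $2,505,000 = $245,237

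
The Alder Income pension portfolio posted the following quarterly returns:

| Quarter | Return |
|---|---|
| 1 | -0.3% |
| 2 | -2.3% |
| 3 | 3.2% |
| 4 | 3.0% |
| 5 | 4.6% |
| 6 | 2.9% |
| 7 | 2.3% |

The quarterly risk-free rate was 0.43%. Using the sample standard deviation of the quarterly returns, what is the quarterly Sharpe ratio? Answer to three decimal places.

0.625

Mean return μ = 13.40 / 7 = 1.9143%
Sample σ = √[Σ(r − μ)² / 6] = √[33.8286 / 6] = √5.6381 = 2.3745%
Sharpe = (μ − rf) / σ = (1.9143 − 0.43) / 2.3745 = 1.4843 / 2.3745 = 0.6251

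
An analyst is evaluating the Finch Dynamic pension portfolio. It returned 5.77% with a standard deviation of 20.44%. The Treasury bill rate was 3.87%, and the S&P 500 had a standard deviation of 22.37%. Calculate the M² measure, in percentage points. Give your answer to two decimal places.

5.95

Sharpe = (Rp − Rf) / σp = (5.77% − 3.87%) / 20.44% = 0.0930
M² = Rf + Sharpe × σm = 3.87% + 0.0930 × 22.37% = 5.9504%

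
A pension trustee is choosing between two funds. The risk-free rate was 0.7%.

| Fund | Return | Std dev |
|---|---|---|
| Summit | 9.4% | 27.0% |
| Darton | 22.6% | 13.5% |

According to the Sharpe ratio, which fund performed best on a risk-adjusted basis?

Summit: Sharpe ratio = (9.4% − 0.7%) / 27.0% = 0.322
Darton: Sharpe ratio = (22.6% − 0.7%) / 13.5% = 1.622
Highest: Darton (1.622).

Darton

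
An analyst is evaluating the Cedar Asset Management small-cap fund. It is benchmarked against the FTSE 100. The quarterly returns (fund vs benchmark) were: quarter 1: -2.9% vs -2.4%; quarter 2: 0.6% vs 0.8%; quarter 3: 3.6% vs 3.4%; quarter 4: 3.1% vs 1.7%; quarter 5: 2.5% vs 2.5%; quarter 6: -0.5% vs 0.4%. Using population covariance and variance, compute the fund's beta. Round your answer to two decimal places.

r̄p = 1.0667%,  r̄m = 1.0667%
Cov = Σ(rp − r̄p)(rm − r̄m) / 6 = 4.0289
Var(rm) = Σ(rm − r̄m)² / 6 = 3.4056
β = Cov / Var = 4.0289 / 3.4056 = 1.1830

1.18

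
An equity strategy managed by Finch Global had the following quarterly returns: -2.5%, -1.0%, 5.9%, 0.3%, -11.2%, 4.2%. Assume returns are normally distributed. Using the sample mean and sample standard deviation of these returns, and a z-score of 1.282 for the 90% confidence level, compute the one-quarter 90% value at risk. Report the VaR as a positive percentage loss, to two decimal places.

r̄ = (-2.5 − 1 + 5.9 + 0.3 − 11.2 + 4.2) / 6 = -0.7167%
Σ(r − r̄)² = (-2.5 − (-0.7167))² + (-1 − (-0.7167))² + … = 182.1483
σ = √[182.1483 / 5] = 6.0357%
VaR = −(r̄ − z·σ) = −(-0.7167 − 1.282 × 6.0357) = −(-8.4545) = 8.4545%

8.45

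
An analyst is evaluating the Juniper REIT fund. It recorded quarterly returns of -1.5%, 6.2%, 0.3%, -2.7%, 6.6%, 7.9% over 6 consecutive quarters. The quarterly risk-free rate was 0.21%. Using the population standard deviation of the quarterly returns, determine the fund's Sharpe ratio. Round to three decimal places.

μ = (-1.5 + 6.2 + 0.3 − 2.7 + 6.6 + 7.9) / 6 = 2.8000%
Population σ = √[Σ(r − μ)² / 6] = √[107.0000 / 6] = √17.8333 = 4.2229%
Sharpe = (μ − rf) / σ = (2.8000 − 0.21) / 4.2229 = 2.5900 / 4.2229 = 0.6133

0.613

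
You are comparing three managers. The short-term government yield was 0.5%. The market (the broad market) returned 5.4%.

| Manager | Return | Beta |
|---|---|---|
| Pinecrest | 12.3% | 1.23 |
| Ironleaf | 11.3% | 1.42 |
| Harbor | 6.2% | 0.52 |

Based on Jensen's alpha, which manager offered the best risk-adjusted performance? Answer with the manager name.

Pinecrest

Pinecrest: α = 12.3% − [0.5% + 1.23 × (5.4% − 0.5%)] = 5.773
Ironleaf: α = 11.3% − [0.5% + 1.42 × (5.4% − 0.5%)] = 3.842
Harbor: α = 6.2% − [0.5% + 0.52 × (5.4% − 0.5%)] = 3.152
Highest: Pinecrest (5.773).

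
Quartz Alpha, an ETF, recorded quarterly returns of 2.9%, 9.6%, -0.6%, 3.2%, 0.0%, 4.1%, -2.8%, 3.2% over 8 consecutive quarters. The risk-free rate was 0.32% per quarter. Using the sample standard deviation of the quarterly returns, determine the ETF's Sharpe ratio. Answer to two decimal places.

Mean return μ = 19.60 / 8 = 2.4500%
Σ(r − μ)² = 98.0400; sample σ = √(98.0400/7) = 3.7424%
Sharpe = (μ − rf) / σ = (2.4500 − 0.32) / 3.7424 = 2.1300 / 3.7424 = 0.5692

0.57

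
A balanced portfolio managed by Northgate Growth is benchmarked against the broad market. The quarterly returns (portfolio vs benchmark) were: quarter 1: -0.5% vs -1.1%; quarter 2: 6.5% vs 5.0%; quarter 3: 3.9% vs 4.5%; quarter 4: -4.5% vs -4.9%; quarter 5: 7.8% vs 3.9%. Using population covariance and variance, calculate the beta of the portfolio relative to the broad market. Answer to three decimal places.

r̄p = 2.6400%,  r̄m = 1.4800%
Cov = Σ(rp − r̄p)(rm − r̄m) / 5 = 16.7068
Var(rm) = Σ(rm − r̄m)² / 5 = 14.9456
β = Cov / Var = 16.7068 / 14.9456 = 1.1178

1.118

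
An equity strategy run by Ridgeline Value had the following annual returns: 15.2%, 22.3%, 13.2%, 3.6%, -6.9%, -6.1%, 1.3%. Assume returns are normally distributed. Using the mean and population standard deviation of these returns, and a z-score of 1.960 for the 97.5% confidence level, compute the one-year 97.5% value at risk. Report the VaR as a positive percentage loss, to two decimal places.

r̄ = (15.2 + 22.3 + 13.2 + 3.6 − 6.9 − 6.1 + 1.3) / 7 = 42.60 / 7 = 6.0857%
Population σ = √[Σ(r − r̄)² / 7] = √[742.7886 / 7] = √106.1127 = 10.3011%
VaR = −(r̄ − z·σ) = −(6.0857 − 1.960 × 10.3011) = −(-14.1045) = 14.1045%

14.10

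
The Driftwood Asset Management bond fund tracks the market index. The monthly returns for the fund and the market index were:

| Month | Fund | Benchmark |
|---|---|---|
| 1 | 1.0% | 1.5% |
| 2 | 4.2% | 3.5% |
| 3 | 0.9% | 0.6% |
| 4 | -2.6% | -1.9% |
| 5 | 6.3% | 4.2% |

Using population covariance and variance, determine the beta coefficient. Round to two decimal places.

r̄p = 1.9600%,  r̄m = 1.5800%
Cov = Σ(rp − r̄p)(rm − r̄m) / 5 = 6.5312
Var(rm) = Σ(rm − r̄m)² / 5 = 4.7256
β = Cov / Var = 6.5312 / 4.7256 = 1.3821

1.38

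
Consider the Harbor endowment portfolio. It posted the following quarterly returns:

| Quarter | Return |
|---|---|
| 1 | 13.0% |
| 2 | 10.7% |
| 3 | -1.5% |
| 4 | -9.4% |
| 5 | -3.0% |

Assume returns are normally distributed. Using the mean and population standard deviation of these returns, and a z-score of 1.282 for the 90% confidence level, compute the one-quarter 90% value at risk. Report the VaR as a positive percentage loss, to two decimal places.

μ = (13 + 10.7 − 1.5 − 9.4 − 3) / 5 = 1.9600%
Population σ = √[Σ(r − μ)² / 5] = √[363.8920 / 5] = √72.7784 = 8.5310%
VaR = −(μ − z·σ) = −(1.9600 − 1.282 × 8.5310) = −(-8.9767) = 8.9767%

8.98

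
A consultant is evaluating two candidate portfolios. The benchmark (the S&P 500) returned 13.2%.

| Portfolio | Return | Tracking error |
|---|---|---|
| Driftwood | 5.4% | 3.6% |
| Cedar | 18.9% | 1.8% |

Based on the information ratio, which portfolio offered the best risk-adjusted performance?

Cedar

Driftwood: IR = (5.4% − 13.2%) / 3.6% = -2.167
Cedar: IR = (18.9% − 13.2%) / 1.8% = 3.167
Highest: Cedar (3.167).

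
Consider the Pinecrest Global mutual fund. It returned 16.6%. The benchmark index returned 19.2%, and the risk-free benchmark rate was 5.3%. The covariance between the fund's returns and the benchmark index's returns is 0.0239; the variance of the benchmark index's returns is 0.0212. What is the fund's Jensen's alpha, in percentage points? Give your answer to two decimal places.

-4.37

β = Cov / Var = 0.0239 / 0.0212 = 1.1274
E[R] = Rf + β(Rm − Rf) = 5.3% + 1.1274 × (19.2% − 5.3%) = 20.9709%
α = Rp − E[R] = 16.6% − 20.9709% = -4.3709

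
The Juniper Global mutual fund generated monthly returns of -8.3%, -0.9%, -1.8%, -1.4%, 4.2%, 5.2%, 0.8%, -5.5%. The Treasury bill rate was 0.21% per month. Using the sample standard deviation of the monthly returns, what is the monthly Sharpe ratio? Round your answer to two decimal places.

-0.26

Mean return r̄ = -7.70 / 8 = -0.9625%
Sample σ = √[Σ(r − r̄)² / 7] = √[143.0588 / 7] = √20.4370 = 4.5207%
Sharpe = (r̄ − rf) / σ = (-0.9625 − 0.21) / 4.5207 = -1.1725 / 4.5207 = -0.2594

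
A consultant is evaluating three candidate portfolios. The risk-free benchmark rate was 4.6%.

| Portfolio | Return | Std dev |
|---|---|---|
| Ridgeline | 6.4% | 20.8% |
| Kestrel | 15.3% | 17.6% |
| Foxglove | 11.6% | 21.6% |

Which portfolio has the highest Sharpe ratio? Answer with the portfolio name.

Kestrel

Ridgeline: Sharpe ratio = (6.4% − 4.6%) / 20.8% = 0.087
Kestrel: Sharpe ratio = (15.3% − 4.6%) / 17.6% = 0.608
Foxglove: Sharpe ratio = (11.6% − 4.6%) / 21.6% = 0.324
Highest: Kestrel (0.608).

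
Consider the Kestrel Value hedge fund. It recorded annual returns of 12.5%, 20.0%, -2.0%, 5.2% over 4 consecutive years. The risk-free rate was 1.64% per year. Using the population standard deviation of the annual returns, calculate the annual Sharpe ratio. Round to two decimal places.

0.89

r̄ = (12.5 + 20 − 2 + 5.2) / 4 = 8.9250%
Σ(r − r̄)² = (12.5 − 8.9250)² + (20 − 8.9250)² + … = 268.6675
σ = √[268.6675 / 4] = 8.1955%
Sharpe = (r̄ − rf) / σ = (8.9250 − 1.64) / 8.1955 = 7.2850 / 8.1955 = 0.8889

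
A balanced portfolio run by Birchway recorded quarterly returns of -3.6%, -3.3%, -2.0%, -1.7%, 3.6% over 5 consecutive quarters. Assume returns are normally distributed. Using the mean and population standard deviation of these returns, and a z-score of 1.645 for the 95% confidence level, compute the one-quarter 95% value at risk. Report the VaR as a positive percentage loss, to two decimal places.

5.68

Mean return r̄ = -7.00 / 5 = -1.4000%
Σ(r − r̄)² = (-3.6 − (-1.4000))² + (-3.3 − (-1.4000))² + … = 33.9000
population σ = √(33.9000 / 5) = √6.7800 = 2.6038%
VaR = −(r̄ − z·σ) = −(-1.4000 − 1.645 × 2.6038) = −(-5.6833) = 5.6833%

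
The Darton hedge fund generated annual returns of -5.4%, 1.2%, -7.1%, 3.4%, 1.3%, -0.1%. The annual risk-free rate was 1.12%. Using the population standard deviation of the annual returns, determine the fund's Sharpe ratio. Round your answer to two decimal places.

r̄ = (-5.4 + 1.2 − 7.1 + 3.4 + 1.3 − 0.1) / 6 = -1.1167%
Population σ = √[Σ(r − r̄)² / 6] = √[86.7883 / 6] = √14.4647 = 3.8032%
Sharpe = (r̄ − rf) / σ = (-1.1167 − 1.12) / 3.8032 = -2.2367 / 3.8032 = -0.5881

-0.59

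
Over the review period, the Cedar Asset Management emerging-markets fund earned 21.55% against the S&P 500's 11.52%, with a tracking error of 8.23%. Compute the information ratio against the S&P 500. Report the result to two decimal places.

IR = (Rp − Rb) / TE = (21.55% − 11.52%) / 8.23% = 10.03% / 8.23% = 1.2187

1.22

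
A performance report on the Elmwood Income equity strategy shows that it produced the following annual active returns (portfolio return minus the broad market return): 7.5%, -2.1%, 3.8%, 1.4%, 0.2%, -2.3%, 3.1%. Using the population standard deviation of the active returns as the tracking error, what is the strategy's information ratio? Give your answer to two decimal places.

r̄ = (7.5 − 2.1 + 3.8 + 1.4 + 0.2 − 2.3 + 3.1) / 7 = 11.60 / 7 = 1.6571%
Population σ = √[Σ(r − r̄)² / 7] = √[72.7771 / 7] = √10.3967 = 3.2244%
IR = r̄ / tracking error = 1.6571 / 3.2244 = 0.5139

0.51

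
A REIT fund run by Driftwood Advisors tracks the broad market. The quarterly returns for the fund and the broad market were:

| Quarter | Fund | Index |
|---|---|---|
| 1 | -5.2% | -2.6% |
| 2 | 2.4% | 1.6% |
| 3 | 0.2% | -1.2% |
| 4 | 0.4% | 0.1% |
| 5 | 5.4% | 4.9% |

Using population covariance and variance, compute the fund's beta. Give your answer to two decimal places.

1.26

r̄p = 0.6400%,  r̄m = 0.5600%
Cov = Σ(rp − r̄p)(rm − r̄m) / 5 = 8.3656
Var(rm) = Σ(rm − r̄m)² / 5 = 6.6424
β = Cov / Var = 8.3656 / 6.6424 = 1.2594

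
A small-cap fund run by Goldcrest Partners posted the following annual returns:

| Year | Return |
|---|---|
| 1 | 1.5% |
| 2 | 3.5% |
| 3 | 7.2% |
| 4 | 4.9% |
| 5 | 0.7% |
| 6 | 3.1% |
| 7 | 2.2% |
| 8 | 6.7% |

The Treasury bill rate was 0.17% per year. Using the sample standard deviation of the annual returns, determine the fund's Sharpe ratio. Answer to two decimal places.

1.50

Mean return r̄ = 29.80 / 8 = 3.7250%
Σ(r − r̄)² = (1.5 − 3.7250)² + (3.5 − 3.7250)² + (7.2 − 3.7250)² + … = 39.1750
σ = √[39.1750 / 7] = 2.3657%
Sharpe = (r̄ − rf) / σ = (3.7250 − 0.17) / 2.3657 = 3.5550 / 2.3657 = 1.5027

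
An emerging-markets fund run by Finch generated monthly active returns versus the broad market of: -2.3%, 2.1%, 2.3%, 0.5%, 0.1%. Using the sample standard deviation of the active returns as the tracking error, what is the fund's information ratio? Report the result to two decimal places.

μ = (-2.3 + 2.1 + 2.3 + 0.5 + 0.1) / 5 = 2.70 / 5 = 0.5400%
Sample std dev = √[13.7920 / 4] = 1.8569%
IR = μ / tracking error = 0.5400 / 1.8569 = 0.2908

0.29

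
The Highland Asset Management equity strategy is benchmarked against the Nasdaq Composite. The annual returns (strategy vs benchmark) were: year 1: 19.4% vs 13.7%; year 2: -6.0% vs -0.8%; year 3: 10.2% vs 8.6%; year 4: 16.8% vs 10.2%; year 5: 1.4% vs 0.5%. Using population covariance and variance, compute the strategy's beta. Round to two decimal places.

1.64

r̄p = 8.3600%,  r̄m = 6.4400%
Cov = Σ(rp − r̄p)(rm − r̄m) / 5 = 52.2336
Var(rm) = Σ(rm − r̄m)² / 5 = 31.8424
β = Cov / Var = 52.2336 / 31.8424 = 1.6404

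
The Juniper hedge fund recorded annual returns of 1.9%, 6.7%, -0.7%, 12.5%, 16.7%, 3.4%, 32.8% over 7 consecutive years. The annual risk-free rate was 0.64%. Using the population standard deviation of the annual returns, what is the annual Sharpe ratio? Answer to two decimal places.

r̄ = (1.9 + 6.7 − 0.7 + 12.5 + 16.7 + 3.4 + 32.8) / 7 = 10.4714%
Σ(r − r̄)² = (1.9 − 10.4714)² + (6.7 − 10.4714)² + … = 803.9743
population σ = √(803.9743 / 7) = √114.8535 = 10.7170%
Sharpe = (r̄ − rf) / σ = (10.4714 − 0.64) / 10.7170 = 9.8314 / 10.7170 = 0.9174

0.92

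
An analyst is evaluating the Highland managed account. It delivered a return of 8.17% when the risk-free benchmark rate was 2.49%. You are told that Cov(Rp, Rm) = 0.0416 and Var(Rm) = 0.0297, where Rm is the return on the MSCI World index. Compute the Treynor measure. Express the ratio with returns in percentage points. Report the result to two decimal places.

β = Cov / Var = 0.0416 / 0.0297 = 1.4007
Treynor = (Rp − Rf) / β = (8.17% − 2.49%) / 1.4007 = 5.68 / 1.4007 = 4.0551

4.06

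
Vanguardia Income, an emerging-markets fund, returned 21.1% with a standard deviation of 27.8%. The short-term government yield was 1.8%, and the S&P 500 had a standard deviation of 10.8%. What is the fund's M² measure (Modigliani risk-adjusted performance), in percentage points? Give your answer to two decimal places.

9.30

Sharpe = (Rp − Rf) / σp = (21.1% − 1.8%) / 27.8% = 0.6942
M² = Rf + Sharpe × σm = 1.8% + 0.6942 × 10.8% = 9.2974%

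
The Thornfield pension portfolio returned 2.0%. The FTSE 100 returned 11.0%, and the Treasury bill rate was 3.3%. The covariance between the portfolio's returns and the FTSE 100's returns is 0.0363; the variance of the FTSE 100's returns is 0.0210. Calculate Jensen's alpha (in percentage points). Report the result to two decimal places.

-14.61

β = Cov / Var = 0.0363 / 0.0210 = 1.7286
E[R] = Rf + β(Rm − Rf) = 3.3% + 1.7286 × (11.0% − 3.3%) = 16.6102%
α = Rp − E[R] = 2.0% − 16.6102% = -14.6102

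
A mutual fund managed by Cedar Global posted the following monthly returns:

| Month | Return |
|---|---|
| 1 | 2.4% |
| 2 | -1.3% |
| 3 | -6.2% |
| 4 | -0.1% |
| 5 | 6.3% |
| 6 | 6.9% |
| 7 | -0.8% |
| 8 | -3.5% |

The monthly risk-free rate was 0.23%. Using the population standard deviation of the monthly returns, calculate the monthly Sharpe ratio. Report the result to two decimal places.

0.05

Mean return r̄ = 3.70 / 8 = 0.4625%
Σ(r − r̄)² = 144.3788; population σ = √(144.3788/8) = 4.2482%
Sharpe = (r̄ − rf) / σ = (0.4625 − 0.23) / 4.2482 = 0.2325 / 4.2482 = 0.0547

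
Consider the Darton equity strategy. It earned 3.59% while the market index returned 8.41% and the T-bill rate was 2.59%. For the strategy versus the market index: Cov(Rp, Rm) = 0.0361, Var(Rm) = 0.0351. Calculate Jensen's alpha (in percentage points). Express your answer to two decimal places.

-4.99

β = Cov / Var = 0.0361 / 0.0351 = 1.0285
E[R] = Rf + β(Rm − Rf) = 2.59% + 1.0285 × (8.41% − 2.59%) = 8.5759%
α = Rp − E[R] = 3.59% − 8.5759% = -4.9859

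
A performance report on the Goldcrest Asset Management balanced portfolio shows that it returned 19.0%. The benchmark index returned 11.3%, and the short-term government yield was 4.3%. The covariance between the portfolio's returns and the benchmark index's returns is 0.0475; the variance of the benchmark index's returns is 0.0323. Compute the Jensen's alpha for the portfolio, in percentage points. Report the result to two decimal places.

4.41

β = Cov / Var = 0.0475 / 0.0323 = 1.4706
E[R] = Rf + β(Rm − Rf) = 4.3% + 1.4706 × (11.3% − 4.3%) = 14.5942%
α = Rp − E[R] = 19.0% − 14.5942% = 4.4058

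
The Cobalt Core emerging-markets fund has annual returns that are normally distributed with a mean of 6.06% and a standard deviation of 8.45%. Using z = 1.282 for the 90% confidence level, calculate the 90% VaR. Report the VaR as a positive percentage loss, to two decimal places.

VaR (as % loss) = −(μ − z·σ) = −(6.06% − 1.282 × 8.45%) = −(-4.7729%) = 4.7729%

4.77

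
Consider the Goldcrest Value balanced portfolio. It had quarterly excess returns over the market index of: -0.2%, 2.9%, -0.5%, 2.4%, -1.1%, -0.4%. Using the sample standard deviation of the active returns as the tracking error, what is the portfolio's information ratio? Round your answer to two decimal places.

0.31

r̄ = (-0.2 + 2.9 − 0.5 + 2.4 − 1.1 − 0.4) / 6 = 3.10 / 6 = 0.5167%
Σ(r − r̄)² = 14.2283; sample σ = √(14.2283/5) = 1.6869%
IR = r̄ / tracking error = 0.5167 / 1.6869 = 0.3063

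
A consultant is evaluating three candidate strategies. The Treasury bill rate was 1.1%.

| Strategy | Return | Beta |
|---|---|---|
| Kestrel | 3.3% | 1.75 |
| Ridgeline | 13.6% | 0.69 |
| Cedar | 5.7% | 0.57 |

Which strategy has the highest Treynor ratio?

Kestrel: Treynor = (3.3% − 1.1%) / 1.75 = 1.257
Ridgeline: Treynor = (13.6% − 1.1%) / 0.69 = 18.116
Cedar: Treynor = (5.7% − 1.1%) / 0.57 = 8.070
Highest: Ridgeline (18.116).

Ridgeline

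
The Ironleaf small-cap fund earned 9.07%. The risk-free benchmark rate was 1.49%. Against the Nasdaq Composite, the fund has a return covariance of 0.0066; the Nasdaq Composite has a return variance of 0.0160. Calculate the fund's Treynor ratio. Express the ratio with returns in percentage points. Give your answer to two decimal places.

18.38

β = Cov / Var = 0.0066 / 0.0160 = 0.4125
Treynor = (Rp − Rf) / β = (9.07% − 1.49%) / 0.4125 = 7.58 / 0.4125 = 18.3758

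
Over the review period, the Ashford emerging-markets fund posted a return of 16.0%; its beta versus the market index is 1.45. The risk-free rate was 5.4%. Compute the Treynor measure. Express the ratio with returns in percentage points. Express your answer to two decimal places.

Treynor = (Rp − Rf) / β = (16.0% − 5.4%) / 1.45 = 10.60 / 1.45 = 7.3103

7.31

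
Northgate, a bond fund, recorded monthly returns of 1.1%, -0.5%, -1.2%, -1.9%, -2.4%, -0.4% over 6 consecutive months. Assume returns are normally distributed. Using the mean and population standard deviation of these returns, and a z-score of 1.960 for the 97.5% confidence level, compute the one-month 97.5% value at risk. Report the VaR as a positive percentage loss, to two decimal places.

3.11

Mean return r̄ = -5.30 / 6 = -0.8833%
Population std dev = √[7.7483 / 6] = 1.1364%
VaR = −(r̄ − z·σ) = −(-0.8833 − 1.960 × 1.1364) = −(-3.1106) = 3.1106%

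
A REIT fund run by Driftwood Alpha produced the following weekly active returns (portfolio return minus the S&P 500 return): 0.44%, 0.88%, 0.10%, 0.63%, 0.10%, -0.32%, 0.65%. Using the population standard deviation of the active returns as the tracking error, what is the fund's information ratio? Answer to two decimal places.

r̄ = (0.44 + 0.88 + 0.1 + 0.63 + 0.1 − 0.32 + 0.65) / 7 = 0.3543%
Population σ = √[Σ(r − r̄)² / 7] = √[1.0312 / 7] = √0.1473 = 0.3838%
IR = r̄ / tracking error = 0.3543 / 0.3838 = 0.9231

0.92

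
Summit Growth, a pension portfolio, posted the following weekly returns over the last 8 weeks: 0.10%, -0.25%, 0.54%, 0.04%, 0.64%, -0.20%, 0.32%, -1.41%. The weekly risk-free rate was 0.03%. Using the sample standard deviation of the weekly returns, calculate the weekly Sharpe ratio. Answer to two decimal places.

-0.09

r̄ = (0.1 − 0.25 + 0.54 + 0.04 + 0.64 − 0.2 + 0.32 − 1.41) / 8 = -0.0275%
Sample std dev = √[2.8998 / 7] = 0.6436%
Sharpe = (r̄ − rf) / σ = (-0.0275 − 0.03) / 0.6436 = -0.0575 / 0.6436 = -0.0893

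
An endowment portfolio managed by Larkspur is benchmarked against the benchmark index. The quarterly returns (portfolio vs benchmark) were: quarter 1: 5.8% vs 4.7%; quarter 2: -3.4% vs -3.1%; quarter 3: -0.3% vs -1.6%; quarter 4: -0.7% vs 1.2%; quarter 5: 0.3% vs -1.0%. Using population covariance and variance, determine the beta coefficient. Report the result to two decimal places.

r̄p = 0.3400%,  r̄m = 0.0400%
Cov = Σ(rp − r̄p)(rm − r̄m) / 5 = 7.4144
Var(rm) = Σ(rm − r̄m)² / 5 = 7.3384
β = Cov / Var = 7.4144 / 7.3384 = 1.0104

1.01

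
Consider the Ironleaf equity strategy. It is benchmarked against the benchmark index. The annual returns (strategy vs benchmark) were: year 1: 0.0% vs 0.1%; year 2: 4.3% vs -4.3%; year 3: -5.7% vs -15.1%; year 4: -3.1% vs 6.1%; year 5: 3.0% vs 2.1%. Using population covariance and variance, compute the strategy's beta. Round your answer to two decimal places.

0.20

r̄p = -0.3000%,  r̄m = -2.2200%
Cov = Σ(rp − r̄p)(rm − r̄m) / 5 = 10.3280
Var(rm) = Σ(rm − r̄m)² / 5 = 52.6976
β = Cov / Var = 10.3280 / 52.6976 = 0.1960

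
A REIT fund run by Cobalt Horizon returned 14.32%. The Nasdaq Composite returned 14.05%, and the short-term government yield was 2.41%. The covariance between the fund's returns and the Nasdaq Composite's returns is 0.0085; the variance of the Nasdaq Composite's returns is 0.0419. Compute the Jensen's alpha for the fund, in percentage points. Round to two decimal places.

9.55

β = Cov / Var = 0.0085 / 0.0419 = 0.2029
E[R] = Rf + β(Rm − Rf) = 2.41% + 0.2029 × (14.05% − 2.41%) = 4.7718%
α = Rp − E[R] = 14.32% − 4.7718% = 9.5482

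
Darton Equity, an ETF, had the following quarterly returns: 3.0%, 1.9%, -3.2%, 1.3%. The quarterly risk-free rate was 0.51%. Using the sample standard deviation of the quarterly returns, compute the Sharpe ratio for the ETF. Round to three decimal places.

0.088

μ = (3 + 1.9 − 3.2 + 1.3) / 4 = 3.00 / 4 = 0.7500%
Σ(r − μ)² = (3 − 0.7500)² + (1.9 − 0.7500)² + (-3.2 − 0.7500)² + … = 22.2900
σ = √[22.2900 / 3] = 2.7258%
Sharpe = (μ − rf) / σ = (0.7500 − 0.51) / 2.7258 = 0.2400 / 2.7258 = 0.0880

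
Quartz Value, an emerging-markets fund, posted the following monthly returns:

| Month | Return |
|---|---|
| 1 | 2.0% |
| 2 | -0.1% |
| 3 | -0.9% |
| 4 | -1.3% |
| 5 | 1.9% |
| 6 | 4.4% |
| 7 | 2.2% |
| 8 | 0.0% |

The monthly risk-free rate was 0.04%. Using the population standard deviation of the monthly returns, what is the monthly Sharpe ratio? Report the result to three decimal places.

μ = (2 − 0.1 − 0.9 − 1.3 + 1.9 + 4.4 + 2.2 + 0) / 8 = 8.20 / 8 = 1.0250%
Σ(r − μ)² = 25.9150; population σ = √(25.9150/8) = 1.7998%
Sharpe = (μ − rf) / σ = (1.0250 − 0.04) / 1.7998 = 0.9850 / 1.7998 = 0.5473

0.547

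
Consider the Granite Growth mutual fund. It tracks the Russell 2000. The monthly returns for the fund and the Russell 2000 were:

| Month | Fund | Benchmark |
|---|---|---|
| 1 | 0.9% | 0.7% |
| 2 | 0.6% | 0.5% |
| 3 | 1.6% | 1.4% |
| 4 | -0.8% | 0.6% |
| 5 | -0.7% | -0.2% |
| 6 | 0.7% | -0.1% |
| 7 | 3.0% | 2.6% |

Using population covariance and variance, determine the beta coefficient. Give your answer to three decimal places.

r̄p = 0.7571%,  r̄m = 0.7857%
Cov = Σ(rp − r̄p)(rm − r̄m) / 7 = 0.9137
Var(rm) = Σ(rm − r̄m)² / 7 = 0.7927
β = Cov / Var = 0.9137 / 0.7927 = 1.1526

1.153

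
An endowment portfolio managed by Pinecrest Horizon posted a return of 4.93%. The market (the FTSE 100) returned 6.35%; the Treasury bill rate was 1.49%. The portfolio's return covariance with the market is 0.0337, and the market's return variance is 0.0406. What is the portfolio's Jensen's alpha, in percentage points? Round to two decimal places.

β = Cov / Var = 0.0337 / 0.0406 = 0.8300
E[R] = Rf + β(Rm − Rf) = 1.49% + 0.8300 × (6.35% − 1.49%) = 5.5238%
α = Rp − E[R] = 4.93% − 5.5238% = -0.5938

-0.59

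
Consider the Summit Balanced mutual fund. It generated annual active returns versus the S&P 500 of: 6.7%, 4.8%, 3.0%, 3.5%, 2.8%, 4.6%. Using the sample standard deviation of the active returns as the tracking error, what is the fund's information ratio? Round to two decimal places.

μ = (6.7 + 4.8 + 3 + 3.5 + 2.8 + 4.6) / 6 = 4.2333%
Sample σ = √[Σ(r − μ)² / 5] = √[10.6533 / 5] = √2.1307 = 1.4597%
IR = μ / tracking error = 4.2333 / 1.4597 = 2.9001

2.90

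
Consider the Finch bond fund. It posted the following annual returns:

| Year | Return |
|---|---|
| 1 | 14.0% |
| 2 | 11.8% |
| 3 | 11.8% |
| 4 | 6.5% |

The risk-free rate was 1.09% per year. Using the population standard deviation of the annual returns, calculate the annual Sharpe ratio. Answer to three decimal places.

r̄ = (14 + 11.8 + 11.8 + 6.5) / 4 = 11.0250%
Σ(r − r̄)² = (14 − 11.0250)² + (11.8 − 11.0250)² + … = 30.5275
σ = √[30.5275 / 4] = 2.7626%
Sharpe = (r̄ − rf) / σ = (11.0250 − 1.09) / 2.7626 = 9.9350 / 2.7626 = 3.5962

3.596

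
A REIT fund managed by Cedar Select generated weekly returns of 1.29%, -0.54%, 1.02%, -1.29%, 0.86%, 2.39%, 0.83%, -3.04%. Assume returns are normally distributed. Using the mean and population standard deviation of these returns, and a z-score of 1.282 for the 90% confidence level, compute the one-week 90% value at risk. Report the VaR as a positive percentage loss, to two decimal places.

1.87

Mean return μ = 1.520 / 8 = 0.1900%
Population σ = √[Σ(r − μ)² / 8] = √[20.7536 / 8] = √2.5942 = 1.6107%
VaR = −(μ − z·σ) = −(0.1900 − 1.282 × 1.6107) = −(-1.8749) = 1.8749%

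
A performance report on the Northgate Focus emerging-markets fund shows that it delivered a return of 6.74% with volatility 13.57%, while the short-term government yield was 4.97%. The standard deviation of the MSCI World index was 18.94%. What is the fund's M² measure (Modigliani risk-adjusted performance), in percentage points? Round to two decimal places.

Sharpe = (Rp − Rf) / σp = (6.74% − 4.97%) / 13.57% = 0.1304
M² = Rf + Sharpe × σm = 4.97% + 0.1304 × 18.94% = 7.4398%

7.44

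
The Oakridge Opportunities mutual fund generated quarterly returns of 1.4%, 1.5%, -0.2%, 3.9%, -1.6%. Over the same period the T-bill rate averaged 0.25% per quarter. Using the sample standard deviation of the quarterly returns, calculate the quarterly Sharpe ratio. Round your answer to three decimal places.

0.364

Mean return r̄ = 5.00 / 5 = 1.0000%
Sample σ = √[Σ(r − r̄)² / 4] = √[17.0200 / 4] = √4.2550 = 2.0628%
Sharpe = (r̄ − rf) / σ = (1.0000 − 0.25) / 2.0628 = 0.7500 / 2.0628 = 0.3636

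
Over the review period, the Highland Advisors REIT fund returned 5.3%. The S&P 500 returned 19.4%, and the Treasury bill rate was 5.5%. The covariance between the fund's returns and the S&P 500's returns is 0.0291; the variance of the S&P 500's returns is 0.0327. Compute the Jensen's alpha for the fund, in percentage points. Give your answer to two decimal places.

β = Cov / Var = 0.0291 / 0.0327 = 0.8899
E[R] = Rf + β(Rm − Rf) = 5.5% + 0.8899 × (19.4% − 5.5%) = 17.8696%
α = Rp − E[R] = 5.3% − 17.8696% = -12.5696

-12.57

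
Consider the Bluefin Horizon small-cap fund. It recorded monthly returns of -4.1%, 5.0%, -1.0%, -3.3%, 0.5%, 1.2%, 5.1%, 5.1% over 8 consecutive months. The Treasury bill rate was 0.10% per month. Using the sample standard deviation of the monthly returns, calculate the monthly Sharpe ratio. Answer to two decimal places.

0.26

Mean return r̄ = 8.50 / 8 = 1.0625%
Sample σ = √[Σ(r − r̄)² / 7] = √[98.3788 / 7] = √14.0541 = 3.7489%
Sharpe = (r̄ − rf) / σ = (1.0625 − 0.1) / 3.7489 = 0.9625 / 3.7489 = 0.2567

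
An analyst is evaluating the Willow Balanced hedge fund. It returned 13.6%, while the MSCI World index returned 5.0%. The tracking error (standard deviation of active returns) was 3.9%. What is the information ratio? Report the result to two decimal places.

2.21

IR = (Rp − Rb) / TE = (13.6% − 5.0%) / 3.9% = 8.60% / 3.9% = 2.2051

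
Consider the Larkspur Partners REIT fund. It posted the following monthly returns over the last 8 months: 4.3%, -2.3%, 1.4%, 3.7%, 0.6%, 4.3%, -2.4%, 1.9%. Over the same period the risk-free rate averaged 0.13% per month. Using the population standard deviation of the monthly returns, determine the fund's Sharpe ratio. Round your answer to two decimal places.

0.52

r̄ = (4.3 − 2.3 + 1.4 + 3.7 + 0.6 + 4.3 − 2.4 + 1.9) / 8 = 1.4375%
Σ(r − r̄)² = 51.1188; population σ = √(51.1188/8) = 2.5278%
Sharpe = (r̄ − rf) / σ = (1.4375 − 0.13) / 2.5278 = 1.3075 / 2.5278 = 0.5172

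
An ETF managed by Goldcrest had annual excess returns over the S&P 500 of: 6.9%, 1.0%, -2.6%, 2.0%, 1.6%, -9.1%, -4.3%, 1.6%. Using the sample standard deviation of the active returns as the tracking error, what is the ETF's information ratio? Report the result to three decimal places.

-0.075

r̄ = (6.9 + 1 − 2.6 + 2 + 1.6 − 9.1 − 4.3 + 1.6) / 8 = -0.3625%
Sample σ = √[Σ(r − r̄)² / 7] = √[164.7388 / 7] = √23.5341 = 4.8512%
IR = r̄ / tracking error = -0.3625 / 4.8512 = -0.0747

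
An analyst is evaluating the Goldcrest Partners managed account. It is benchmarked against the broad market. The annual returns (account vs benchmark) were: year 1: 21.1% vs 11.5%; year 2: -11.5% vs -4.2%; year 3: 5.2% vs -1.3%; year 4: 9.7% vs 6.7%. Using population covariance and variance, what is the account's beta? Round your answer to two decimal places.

1.74

r̄p = 6.1250%,  r̄m = 3.1750%
Cov = Σ(rp − r̄p)(rm − r̄m) / 4 = 67.8481
Var(rm) = Σ(rm − r̄m)² / 4 = 39.0369
β = Cov / Var = 67.8481 / 39.0369 = 1.7381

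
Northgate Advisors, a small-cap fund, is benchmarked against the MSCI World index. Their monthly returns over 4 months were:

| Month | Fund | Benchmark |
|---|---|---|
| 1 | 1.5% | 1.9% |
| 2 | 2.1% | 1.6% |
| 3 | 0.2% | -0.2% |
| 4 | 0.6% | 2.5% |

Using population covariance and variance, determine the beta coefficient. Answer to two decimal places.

r̄p = 1.1000%,  r̄m = 1.4500%
Cov = Σ(rp − r̄p)(rm − r̄m) / 4 = 0.3225
Var(rm) = Σ(rm − r̄m)² / 4 = 1.0125
β = Cov / Var = 0.3225 / 1.0125 = 0.3185

0.32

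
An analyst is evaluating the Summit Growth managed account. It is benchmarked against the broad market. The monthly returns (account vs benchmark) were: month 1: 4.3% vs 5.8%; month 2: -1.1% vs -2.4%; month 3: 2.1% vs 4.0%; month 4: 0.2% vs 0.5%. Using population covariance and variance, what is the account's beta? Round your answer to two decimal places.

r̄p = 1.3750%,  r̄m = 1.9750%
Cov = Σ(rp − r̄p)(rm − r̄m) / 4 = 6.3044
Var(rm) = Σ(rm − r̄m)² / 4 = 10.0119
β = Cov / Var = 6.3044 / 10.0119 = 0.6297

0.63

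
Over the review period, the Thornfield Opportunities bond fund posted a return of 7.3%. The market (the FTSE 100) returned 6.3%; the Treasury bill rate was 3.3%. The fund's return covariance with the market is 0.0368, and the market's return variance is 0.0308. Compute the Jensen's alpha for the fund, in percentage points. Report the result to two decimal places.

0.42

β = Cov / Var = 0.0368 / 0.0308 = 1.1948
E[R] = Rf + β(Rm − Rf) = 3.3% + 1.1948 × (6.3% − 3.3%) = 6.8844%
α = Rp − E[R] = 7.3% − 6.8844% = 0.4156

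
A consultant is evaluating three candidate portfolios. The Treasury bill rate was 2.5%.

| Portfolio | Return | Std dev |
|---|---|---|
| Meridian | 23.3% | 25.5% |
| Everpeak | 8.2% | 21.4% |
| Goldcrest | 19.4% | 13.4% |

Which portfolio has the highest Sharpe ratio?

Meridian: Sharpe ratio = (23.3% − 2.5%) / 25.5% = 0.816
Everpeak: Sharpe ratio = (8.2% − 2.5%) / 21.4% = 0.266
Goldcrest: Sharpe ratio = (19.4% − 2.5%) / 13.4% = 1.261
Highest: Goldcrest (1.261).

Goldcrest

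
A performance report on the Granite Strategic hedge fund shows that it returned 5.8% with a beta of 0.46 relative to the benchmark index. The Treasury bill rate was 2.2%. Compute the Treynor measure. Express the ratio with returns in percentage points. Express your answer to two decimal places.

Treynor = (Rp − Rf) / β = (5.8% − 2.2%) / 0.46 = 3.60 / 0.46 = 7.8261

7.83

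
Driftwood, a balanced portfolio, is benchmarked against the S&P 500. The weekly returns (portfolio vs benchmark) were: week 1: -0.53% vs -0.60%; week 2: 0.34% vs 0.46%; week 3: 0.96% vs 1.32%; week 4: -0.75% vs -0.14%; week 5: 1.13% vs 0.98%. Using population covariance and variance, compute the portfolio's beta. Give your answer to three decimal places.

1.005

r̄p = 0.2300%,  r̄m = 0.4040%
Cov = Σ(rp − r̄p)(rm − r̄m) / 5 = 0.4979
Var(rm) = Σ(rm − r̄m)² / 5 = 0.4956
β = Cov / Var = 0.4979 / 0.4956 = 1.0046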